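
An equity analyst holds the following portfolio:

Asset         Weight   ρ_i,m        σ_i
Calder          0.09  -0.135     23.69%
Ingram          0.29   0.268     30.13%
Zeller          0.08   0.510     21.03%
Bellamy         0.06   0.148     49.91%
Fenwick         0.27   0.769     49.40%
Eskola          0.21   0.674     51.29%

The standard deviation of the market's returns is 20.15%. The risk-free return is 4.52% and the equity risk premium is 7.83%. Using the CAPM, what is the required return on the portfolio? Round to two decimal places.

β_Calder = -0.135 × 23.69% / 20.15% = -0.1587
β_Ingram = 0.268 × 30.13% / 20.15% = 0.4007
β_Zeller = 0.510 × 21.03% / 20.15% = 0.5323
β_Bellamy = 0.148 × 49.91% / 20.15% = 0.3666
β_Fenwick = 0.769 × 49.40% / 20.15% = 1.8853
β_Eskola = 0.674 × 51.29% / 20.15% = 1.7156
β_P = Σ w_i β_i = 0.09×-0.1587 + 0.29×0.4007 + 0.08×0.5323 + 0.06×0.3666 + 0.27×1.8853 + 0.21×1.7156 = 1.0358
E(R_P) = R_f + β_P × MRP = 4.52% + 1.0358 × 7.83% = 12.63%

12.63%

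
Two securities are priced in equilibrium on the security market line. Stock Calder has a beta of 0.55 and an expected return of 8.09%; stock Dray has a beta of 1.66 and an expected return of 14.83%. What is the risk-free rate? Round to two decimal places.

4.75%

Both satisfy E(R) = R_f + β·MRP, so the slope of the SML is
MRP = (14.83% − 8.09%) / (1.66 − 0.55) = 6.74% / 1.11 = 6.0721%
R_f = E(R_Calder) − β_Calder·MRP = 8.09% − 0.55 × 6.0721% = 4.7503%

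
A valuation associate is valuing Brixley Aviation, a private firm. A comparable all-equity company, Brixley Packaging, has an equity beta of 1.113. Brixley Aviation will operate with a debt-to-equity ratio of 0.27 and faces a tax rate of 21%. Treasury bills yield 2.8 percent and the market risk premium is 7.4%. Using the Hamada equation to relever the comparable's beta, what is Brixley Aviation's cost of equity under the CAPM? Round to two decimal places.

β_L = β_U × [1 + (1 − t)(D/E)] = 1.113 × [1 + (1 − 0.21) × 0.27]
    = 1.113 × [1 + 0.79 × 0.27] = 1.113 × 1.2133 = 1.3504
E(R) = R_f + β_L × MRP = 2.8% + 1.3504 × 7.4% = 12.79%

12.79%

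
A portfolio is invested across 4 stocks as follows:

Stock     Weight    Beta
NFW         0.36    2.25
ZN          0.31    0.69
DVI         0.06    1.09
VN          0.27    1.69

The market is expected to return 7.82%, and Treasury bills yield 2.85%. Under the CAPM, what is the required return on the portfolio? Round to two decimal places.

10.53%

β_P = Σ w_i β_i = 0.36×2.25 + 0.31×0.69 + 0.06×1.09 + 0.27×1.69 = 1.5456
MRP = 7.82% − 2.85% = 4.97%
E(R_P) = R_f + β_P × MRP = 2.85% + 1.5456 × 4.97% = 10.53%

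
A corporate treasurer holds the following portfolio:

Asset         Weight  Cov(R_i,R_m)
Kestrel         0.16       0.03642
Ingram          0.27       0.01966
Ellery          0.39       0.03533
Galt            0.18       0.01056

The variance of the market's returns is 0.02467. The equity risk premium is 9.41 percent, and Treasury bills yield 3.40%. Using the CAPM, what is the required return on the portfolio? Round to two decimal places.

13.63%

β_Kestrel = 0.03642 / 0.02467 = 1.4763
β_Ingram = 0.01966 / 0.02467 = 0.7969
β_Ellery = 0.03533 / 0.02467 = 1.4321
β_Galt = 0.01056 / 0.02467 = 0.4281
β_P = Σ w_i β_i = 0.16×1.4763 + 0.27×0.7969 + 0.39×1.4321 + 0.18×0.4281 = 1.0869
E(R_P) = R_f + β_P × MRP = 3.40% + 1.0869 × 9.41% = 13.63%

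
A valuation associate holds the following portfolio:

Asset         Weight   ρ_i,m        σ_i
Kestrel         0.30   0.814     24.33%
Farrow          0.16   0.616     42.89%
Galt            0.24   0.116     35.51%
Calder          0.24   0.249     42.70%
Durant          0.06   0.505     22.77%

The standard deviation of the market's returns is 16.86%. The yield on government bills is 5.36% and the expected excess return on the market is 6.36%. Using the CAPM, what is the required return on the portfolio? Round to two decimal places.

10.79%

β_Kestrel = 0.814 × 24.33% / 16.86% = 1.1747
β_Farrow = 0.616 × 42.89% / 16.86% = 1.5670
β_Galt = 0.116 × 35.51% / 16.86% = 0.2443
β_Calder = 0.249 × 42.70% / 16.86% = 0.6306
β_Durant = 0.505 × 22.77% / 16.86% = 0.6820
β_P = Σ w_i β_i = 0.30×1.1747 + 0.16×1.5670 + 0.24×0.2443 + 0.24×0.6306 + 0.06×0.6820 = 0.8540
E(R_P) = R_f + β_P × MRP = 5.36% + 0.8540 × 6.36% = 10.79%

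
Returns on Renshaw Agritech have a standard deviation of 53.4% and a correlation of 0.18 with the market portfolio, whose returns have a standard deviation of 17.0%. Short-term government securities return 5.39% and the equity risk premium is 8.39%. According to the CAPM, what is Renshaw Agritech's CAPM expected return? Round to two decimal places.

10.13%

β = ρ × σ_i / σ_m = 0.18 × 53.4% / 17.0% = 0.5654
E(R) = 5.39% + 0.5654 × 8.39% = 10.13%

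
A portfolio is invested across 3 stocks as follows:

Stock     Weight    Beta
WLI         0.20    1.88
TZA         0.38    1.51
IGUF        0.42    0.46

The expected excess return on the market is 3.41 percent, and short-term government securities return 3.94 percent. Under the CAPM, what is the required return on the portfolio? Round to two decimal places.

7.84%

β_P = Σ w_i β_i = 0.20×1.88 + 0.38×1.51 + 0.42×0.46 = 1.1430
E(R_P) = R_f + β_P × MRP = 3.94% + 1.1430 × 3.41% = 7.84%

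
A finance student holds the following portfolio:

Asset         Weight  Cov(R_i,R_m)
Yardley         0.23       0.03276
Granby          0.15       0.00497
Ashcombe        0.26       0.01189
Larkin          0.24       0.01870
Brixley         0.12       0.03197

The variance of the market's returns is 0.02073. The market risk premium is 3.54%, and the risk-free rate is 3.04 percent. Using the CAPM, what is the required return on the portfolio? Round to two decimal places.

6.40%

β_Yardley = 0.03276 / 0.02073 = 1.5803
β_Granby = 0.00497 / 0.02073 = 0.2397
β_Ashcombe = 0.01189 / 0.02073 = 0.5736
β_Larkin = 0.01870 / 0.02073 = 0.9021
β_Brixley = 0.03197 / 0.02073 = 1.5422
β_P = Σ w_i β_i = 0.23×1.5803 + 0.15×0.2397 + 0.26×0.5736 + 0.24×0.9021 + 0.12×1.5422 = 0.9501
E(R_P) = R_f + β_P × MRP = 3.04% + 0.9501 × 3.54% = 6.40%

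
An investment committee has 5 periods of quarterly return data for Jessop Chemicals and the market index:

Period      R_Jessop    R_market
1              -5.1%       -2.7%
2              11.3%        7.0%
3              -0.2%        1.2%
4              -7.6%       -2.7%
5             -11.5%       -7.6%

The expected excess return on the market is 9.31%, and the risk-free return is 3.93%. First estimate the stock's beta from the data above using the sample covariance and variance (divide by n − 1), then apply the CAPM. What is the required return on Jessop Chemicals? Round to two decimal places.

Mean R_i = (-5.1 + 11.3 − 0.2 − 7.6 − 11.5) / 5 = -2.6200%
Mean R_m = (-2.7 + 7.0 + 1.2 − 2.7 − 7.6) / 5 = -0.9600%
Σ(R_i − R̄_i)(R_m − R̄_m) = 187.9740  ⇒  Cov = 187.9740 / 4 = 46.9935
Σ(R_m − R̄_m)² = 118.1720  ⇒  Var(R_m) = 118.1720 / 4 = 29.5430
β = Cov / Var(R_m) = 46.9935 / 29.5430 = 1.5907
E(R) = R_f + β × MRP = 3.93% + 1.5907 × 9.31% = 18.74%

18.74%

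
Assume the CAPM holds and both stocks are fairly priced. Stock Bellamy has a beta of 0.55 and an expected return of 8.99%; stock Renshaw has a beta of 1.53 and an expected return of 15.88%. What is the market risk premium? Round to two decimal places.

Both satisfy E(R) = R_f + β·MRP, so the slope of the SML is
MRP = (15.88% − 8.99%) / (1.53 − 0.55) = 6.89% / 0.98 = 7.0306%

7.03%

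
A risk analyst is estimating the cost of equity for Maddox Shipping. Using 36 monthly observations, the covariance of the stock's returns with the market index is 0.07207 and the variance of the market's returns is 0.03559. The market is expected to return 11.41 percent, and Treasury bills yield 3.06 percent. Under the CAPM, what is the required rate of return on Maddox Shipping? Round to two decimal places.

19.97%

β = Cov(R_i, R_m) / Var(R_m) = 0.07207 / 0.03559 = 2.0250
MRP = 11.41% − 3.06% = 8.35%
E(R) = R_f + β × MRP = 3.06% + 2.0250 × 8.35% = 19.97%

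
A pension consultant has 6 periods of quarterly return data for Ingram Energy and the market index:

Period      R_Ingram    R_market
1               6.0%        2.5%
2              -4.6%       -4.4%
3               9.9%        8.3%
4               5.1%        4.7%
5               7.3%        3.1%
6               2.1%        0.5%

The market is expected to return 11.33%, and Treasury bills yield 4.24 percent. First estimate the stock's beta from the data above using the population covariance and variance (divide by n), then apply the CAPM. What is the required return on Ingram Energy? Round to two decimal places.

12.22%

Mean R_i = (6.0 − 4.6 + 9.9 + 5.1 + 7.3 + 2.1) / 6 = 4.3000%
Mean R_m = (2.5 − 4.4 + 8.3 + 4.7 + 3.1 + 0.5) / 6 = 2.4500%
Σ(R_i − R̄_i)(R_m − R̄_m) = 101.8500  ⇒  Cov = 101.8500 / 6 = 16.9750
Σ(R_m − R̄_m)² = 90.4350  ⇒  Var(R_m) = 90.4350 / 6 = 15.0725
β = Cov / Var(R_m) = 16.9750 / 15.0725 = 1.1262
MRP = 11.33% − 4.24% = 7.09%
E(R) = R_f + β × MRP = 4.24% + 1.1262 × 7.09% = 12.22%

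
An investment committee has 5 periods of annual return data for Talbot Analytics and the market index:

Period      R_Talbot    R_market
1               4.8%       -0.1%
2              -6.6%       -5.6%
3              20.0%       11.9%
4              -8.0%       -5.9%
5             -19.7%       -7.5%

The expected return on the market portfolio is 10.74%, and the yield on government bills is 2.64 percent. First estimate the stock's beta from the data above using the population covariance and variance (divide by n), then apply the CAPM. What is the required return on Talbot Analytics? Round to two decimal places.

17.19%

Mean R_i = (4.8 − 6.6 + 20.0 − 8.0 − 19.7) / 5 = -1.9000%
Mean R_m = (-0.1 − 5.6 + 11.9 − 5.9 − 7.5) / 5 = -1.4400%
Σ(R_i − R̄_i)(R_m − R̄_m) = 455.7500  ⇒  Cov = 455.7500 / 5 = 91.1500
Σ(R_m − R̄_m)² = 253.6720  ⇒  Var(R_m) = 253.6720 / 5 = 50.7344
β = Cov / Var(R_m) = 91.1500 / 50.7344 = 1.7966
MRP = 10.74% − 2.64% = 8.10%
E(R) = R_f + β × MRP = 2.64% + 1.7966 × 8.10% = 17.19%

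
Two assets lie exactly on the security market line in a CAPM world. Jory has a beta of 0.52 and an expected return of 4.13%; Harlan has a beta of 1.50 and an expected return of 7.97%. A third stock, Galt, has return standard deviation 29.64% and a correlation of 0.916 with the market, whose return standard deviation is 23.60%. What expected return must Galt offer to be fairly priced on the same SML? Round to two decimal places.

MRP = (7.97% − 4.13%) / (1.50 − 0.52) = 3.9184%
R_f = 4.13% − 0.52 × 3.9184% = 2.0924%
β_Galt = ρ·σ_i/σ_m = 0.916 × 29.64 / 23.60 = 1.1504
E(R_Galt) = R_f + β × MRP = 2.0924% + 1.1504 × 3.9184% = 6.60%

6.60%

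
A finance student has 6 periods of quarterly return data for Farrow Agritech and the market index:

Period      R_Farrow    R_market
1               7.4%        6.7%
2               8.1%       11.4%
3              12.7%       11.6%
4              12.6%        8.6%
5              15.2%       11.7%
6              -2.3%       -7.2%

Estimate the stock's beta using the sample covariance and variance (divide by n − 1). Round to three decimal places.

Mean R_i = (7.4 + 8.1 + 12.7 + 12.6 + 15.2 − 2.3) / 6 = 8.9500%
Mean R_m = (6.7 + 11.4 + 11.6 + 8.6 + 11.7 − 7.2) / 6 = 7.1333%
Σ(R_i − R̄_i)(R_m − R̄_m) = 208.9400  ⇒  Cov = 208.9400 / 5 = 41.7880
Σ(R_m − R̄_m)² = 266.7933  ⇒  Var(R_m) = 266.7933 / 5 = 53.3587
β = Cov / Var(R_m) = 41.7880 / 53.3587 = 0.7832

0.783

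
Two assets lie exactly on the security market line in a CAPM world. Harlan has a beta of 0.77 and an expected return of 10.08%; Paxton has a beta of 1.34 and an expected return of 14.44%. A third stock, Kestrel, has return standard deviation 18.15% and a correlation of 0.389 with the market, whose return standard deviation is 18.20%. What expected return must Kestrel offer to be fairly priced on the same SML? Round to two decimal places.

7.16%

MRP = (14.44% − 10.08%) / (1.34 − 0.77) = 7.6491%
R_f = 10.08% − 0.77 × 7.6491% = 4.1902%
β_Kestrel = ρ·σ_i/σ_m = 0.389 × 18.15 / 18.20 = 0.3879
E(R_Kestrel) = R_f + β × MRP = 4.1902% + 0.3879 × 7.6491% = 7.16%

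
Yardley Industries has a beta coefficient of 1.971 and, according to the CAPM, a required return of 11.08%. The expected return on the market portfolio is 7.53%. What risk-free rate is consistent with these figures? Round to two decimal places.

3.87%

E(R) = R_f + β(E(R_m) − R_f) = R_f(1 − β) + β·E(R_m)
11.08% = R_f × (1 − 1.971) + 1.971 × 7.53%
11.08% = R_f × -0.971 + 14.84163%
R_f = (11.08% − 14.84163%) / -0.971 = 3.87%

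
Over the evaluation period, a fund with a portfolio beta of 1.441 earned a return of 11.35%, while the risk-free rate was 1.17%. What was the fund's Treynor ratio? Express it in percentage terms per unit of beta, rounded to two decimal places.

Treynor = (R_P − R_f) / β_P = (11.35% − 1.17%) / 1.4410 = 10.18% / 1.4410 = 7.06%

7.06%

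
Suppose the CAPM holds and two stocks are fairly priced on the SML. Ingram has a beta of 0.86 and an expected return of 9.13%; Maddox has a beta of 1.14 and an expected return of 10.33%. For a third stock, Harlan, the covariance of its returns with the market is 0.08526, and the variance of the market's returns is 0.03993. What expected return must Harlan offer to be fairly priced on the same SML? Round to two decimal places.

MRP = (10.33% − 9.13%) / (1.14 − 0.86) = 4.2857%
R_f = 9.13% − 0.86 × 4.2857% = 5.4443%
β_Harlan = Cov / Var(R_m) = 0.08526 / 0.03993 = 2.1352
E(R_Harlan) = R_f + β × MRP = 5.4443% + 2.1352 × 4.2857% = 14.60%

14.60%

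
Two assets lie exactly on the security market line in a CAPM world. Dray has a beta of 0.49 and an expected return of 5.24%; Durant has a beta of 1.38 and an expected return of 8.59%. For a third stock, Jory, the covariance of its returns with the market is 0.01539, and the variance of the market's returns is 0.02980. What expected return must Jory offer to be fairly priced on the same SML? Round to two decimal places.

5.34%

MRP = (8.59% − 5.24%) / (1.38 − 0.49) = 3.7640%
R_f = 5.24% − 0.49 × 3.7640% = 3.3956%
β_Jory = Cov / Var(R_m) = 0.01539 / 0.02980 = 0.5164
E(R_Jory) = R_f + β × MRP = 3.3956% + 0.5164 × 3.7640% = 5.34%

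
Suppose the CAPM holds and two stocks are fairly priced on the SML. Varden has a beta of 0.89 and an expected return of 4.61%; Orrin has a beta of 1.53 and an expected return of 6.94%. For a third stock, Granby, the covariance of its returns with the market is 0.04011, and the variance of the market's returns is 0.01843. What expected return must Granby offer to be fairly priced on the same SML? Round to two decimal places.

MRP = (6.94% − 4.61%) / (1.53 − 0.89) = 3.6406%
R_f = 4.61% − 0.89 × 3.6406% = 1.3699%
β_Granby = Cov / Var(R_m) = 0.04011 / 0.01843 = 2.1763
E(R_Granby) = R_f + β × MRP = 1.3699% + 2.1763 × 3.6406% = 9.29%

9.29%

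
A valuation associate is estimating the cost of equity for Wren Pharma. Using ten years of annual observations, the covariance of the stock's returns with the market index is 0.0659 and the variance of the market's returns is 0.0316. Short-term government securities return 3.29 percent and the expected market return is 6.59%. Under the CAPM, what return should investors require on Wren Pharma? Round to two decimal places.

β = Cov(R_i, R_m) / Var(R_m) = 0.0659 / 0.0316 = 2.0854
MRP = 6.59% − 3.29% = 3.30%
E(R) = R_f + β × MRP = 3.29% + 2.0854 × 3.30% = 10.17%

10.17%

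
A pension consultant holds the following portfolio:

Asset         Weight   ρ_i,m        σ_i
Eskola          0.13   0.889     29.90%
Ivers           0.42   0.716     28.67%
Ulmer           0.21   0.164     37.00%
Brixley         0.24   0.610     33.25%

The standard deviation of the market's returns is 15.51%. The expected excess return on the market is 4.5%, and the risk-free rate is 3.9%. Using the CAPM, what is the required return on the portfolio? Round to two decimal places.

β_Eskola = 0.889 × 29.90% / 15.51% = 1.7138
β_Ivers = 0.716 × 28.67% / 15.51% = 1.3235
β_Ulmer = 0.164 × 37.00% / 15.51% = 0.3912
β_Brixley = 0.610 × 33.25% / 15.51% = 1.3077
β_P = Σ w_i β_i = 0.13×1.7138 + 0.42×1.3235 + 0.21×0.3912 + 0.24×1.3077 = 1.1747
E(R_P) = R_f + β_P × MRP = 3.9% + 1.1747 × 4.5% = 9.19%

9.19%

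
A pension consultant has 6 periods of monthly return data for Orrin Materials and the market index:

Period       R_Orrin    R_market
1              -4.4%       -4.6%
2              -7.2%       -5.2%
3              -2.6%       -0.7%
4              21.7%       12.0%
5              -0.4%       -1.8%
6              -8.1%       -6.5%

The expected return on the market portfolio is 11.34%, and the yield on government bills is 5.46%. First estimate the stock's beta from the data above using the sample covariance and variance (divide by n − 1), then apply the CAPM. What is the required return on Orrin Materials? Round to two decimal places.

Mean R_i = (-4.4 − 7.2 − 2.6 + 21.7 − 0.4 − 8.1) / 6 = -0.1667%
Mean R_m = (-4.6 − 5.2 − 0.7 + 12.0 − 1.8 − 6.5) / 6 = -1.1333%
Σ(R_i − R̄_i)(R_m − R̄_m) = 372.1367  ⇒  Cov = 372.1367 / 5 = 74.4273
Σ(R_m − R̄_m)² = 230.4733  ⇒  Var(R_m) = 230.4733 / 5 = 46.0947
β = Cov / Var(R_m) = 74.4273 / 46.0947 = 1.6147
MRP = 11.34% − 5.46% = 5.88%
E(R) = R_f + β × MRP = 5.46% + 1.6147 × 5.88% = 14.95%

14.95%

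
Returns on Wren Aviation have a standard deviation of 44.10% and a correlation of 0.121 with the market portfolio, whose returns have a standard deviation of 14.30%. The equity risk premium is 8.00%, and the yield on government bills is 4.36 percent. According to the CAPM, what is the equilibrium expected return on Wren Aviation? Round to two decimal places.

β = ρ × σ_i / σ_m = 0.121 × 44.10% / 14.30% = 0.3732
E(R) = 4.36% + 0.3732 × 8.00% = 7.35%

7.35%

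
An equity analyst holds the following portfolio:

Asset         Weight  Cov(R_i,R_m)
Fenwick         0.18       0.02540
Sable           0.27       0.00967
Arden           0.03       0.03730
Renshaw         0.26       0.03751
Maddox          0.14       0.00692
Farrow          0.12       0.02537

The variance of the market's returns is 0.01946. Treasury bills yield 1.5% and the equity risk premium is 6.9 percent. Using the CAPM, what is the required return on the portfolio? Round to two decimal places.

9.32%

β_Fenwick = 0.02540 / 0.01946 = 1.3052
β_Sable = 0.00967 / 0.01946 = 0.4969
β_Arden = 0.03730 / 0.01946 = 1.9168
β_Renshaw = 0.03751 / 0.01946 = 1.9275
β_Maddox = 0.00692 / 0.01946 = 0.3556
β_Farrow = 0.02537 / 0.01946 = 1.3037
β_P = Σ w_i β_i = 0.18×1.3052 + 0.27×0.4969 + 0.03×1.9168 + 0.26×1.9275 + 0.14×0.3556 + 0.12×1.3037 = 1.1340
E(R_P) = R_f + β_P × MRP = 1.5% + 1.1340 × 6.9% = 9.32%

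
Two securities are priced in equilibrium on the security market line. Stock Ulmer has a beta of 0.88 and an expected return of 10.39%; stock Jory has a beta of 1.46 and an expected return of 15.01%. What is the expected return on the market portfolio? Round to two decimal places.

11.35%

Both satisfy E(R) = R_f + β·MRP, so the slope of the SML is
MRP = (15.01% − 10.39%) / (1.46 − 0.88) = 4.62% / 0.58 = 7.9655%
R_f = E(R_Ulmer) − β_Ulmer·MRP = 10.39% − 0.88 × 7.9655% = 3.3804%
E(R_m) = R_f + MRP = 3.3804% + 7.9655% = 11.35%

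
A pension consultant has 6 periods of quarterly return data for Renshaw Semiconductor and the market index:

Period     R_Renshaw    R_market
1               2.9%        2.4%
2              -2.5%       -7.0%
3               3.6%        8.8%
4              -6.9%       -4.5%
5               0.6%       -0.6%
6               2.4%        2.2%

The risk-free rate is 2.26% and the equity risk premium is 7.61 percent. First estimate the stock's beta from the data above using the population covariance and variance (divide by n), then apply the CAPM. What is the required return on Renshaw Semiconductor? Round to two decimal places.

Mean R_i = (2.9 − 2.5 + 3.6 − 6.9 + 0.6 + 2.4) / 6 = 0.0167%
Mean R_m = (2.4 − 7.0 + 8.8 − 4.5 − 0.6 + 2.2) / 6 = 0.2167%
Σ(R_i − R̄_i)(R_m − R̄_m) = 92.0883  ⇒  Cov = 92.0883 / 6 = 15.3481
Σ(R_m − R̄_m)² = 157.3683  ⇒  Var(R_m) = 157.3683 / 6 = 26.2281
β = Cov / Var(R_m) = 15.3481 / 26.2281 = 0.5852
E(R) = R_f + β × MRP = 2.26% + 0.5852 × 7.61% = 6.71%

6.71%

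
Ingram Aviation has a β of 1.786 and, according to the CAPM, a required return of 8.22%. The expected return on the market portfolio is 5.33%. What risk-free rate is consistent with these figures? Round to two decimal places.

E(R) = R_f + β(E(R_m) − R_f) = R_f(1 − β) + β·E(R_m)
8.22% = R_f × (1 − 1.786) + 1.786 × 5.33%
8.22% = R_f × -0.786 + 9.51938%
R_f = (8.22% − 9.51938%) / -0.786 = 1.65%

1.65%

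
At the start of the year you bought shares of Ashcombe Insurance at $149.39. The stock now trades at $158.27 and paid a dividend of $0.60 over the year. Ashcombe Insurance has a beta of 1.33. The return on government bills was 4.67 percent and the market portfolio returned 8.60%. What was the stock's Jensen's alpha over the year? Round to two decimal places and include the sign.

Realised HPR = (P1 + D1 − P0) / P0 = (158.27 + 0.60 − 149.39) / 149.39 = 9.48 / 149.39 = 6.3458%
MRP = 8.60% − 4.67% = 3.93%
CAPM required = R_f + β·MRP = 4.67% + 1.33 × 3.93% = 9.8969%
α = realised − required = 6.3458% − 9.8969% = -3.55%

-3.55%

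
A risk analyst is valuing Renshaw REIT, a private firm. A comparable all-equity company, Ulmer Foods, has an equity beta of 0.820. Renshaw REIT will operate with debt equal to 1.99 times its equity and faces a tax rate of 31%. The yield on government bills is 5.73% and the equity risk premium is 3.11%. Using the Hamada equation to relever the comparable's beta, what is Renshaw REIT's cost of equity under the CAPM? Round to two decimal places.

β_L = β_U × [1 + (1 − t)(D/E)] = 0.820 × [1 + (1 − 0.31) × 1.99]
    = 0.820 × [1 + 0.69 × 1.99] = 0.820 × 2.3731 = 1.9459
E(R) = R_f + β_L × MRP = 5.73% + 1.9459 × 3.11% = 11.78%

11.78%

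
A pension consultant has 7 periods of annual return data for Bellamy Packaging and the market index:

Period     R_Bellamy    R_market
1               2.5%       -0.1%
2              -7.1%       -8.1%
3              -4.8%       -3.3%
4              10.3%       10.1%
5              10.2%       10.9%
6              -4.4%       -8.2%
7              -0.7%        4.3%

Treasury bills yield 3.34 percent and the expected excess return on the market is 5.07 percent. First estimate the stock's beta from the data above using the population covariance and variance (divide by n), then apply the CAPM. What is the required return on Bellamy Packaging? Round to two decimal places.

Mean R_i = (2.5 − 7.1 − 4.8 + 10.3 + 10.2 − 4.4 − 0.7) / 7 = 0.8571%
Mean R_m = (-0.1 − 8.1 − 3.3 + 10.1 + 10.9 − 8.2 + 4.3) / 7 = 0.8000%
Σ(R_i − R̄_i)(R_m − R̄_m) = 316.5800  ⇒  Cov = 316.5800 / 7 = 45.2257
Σ(R_m − R̄_m)² = 378.5800  ⇒  Var(R_m) = 378.5800 / 7 = 54.0829
β = Cov / Var(R_m) = 45.2257 / 54.0829 = 0.8362
E(R) = R_f + β × MRP = 3.34% + 0.8362 × 5.07% = 7.58%

7.58%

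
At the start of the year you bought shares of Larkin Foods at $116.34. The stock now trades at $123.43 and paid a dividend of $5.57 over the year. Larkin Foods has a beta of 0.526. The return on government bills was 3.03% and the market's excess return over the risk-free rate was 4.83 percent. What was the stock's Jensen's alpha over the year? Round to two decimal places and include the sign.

Realised HPR = (P1 + D1 − P0) / P0 = (123.43 + 5.57 − 116.34) / 116.34 = 12.66 / 116.34 = 10.8819%
CAPM required = R_f + β·MRP = 3.03% + 0.526 × 4.83% = 5.57058%
α = realised − required = 10.8819% − 5.57058% = +5.31%

+5.31%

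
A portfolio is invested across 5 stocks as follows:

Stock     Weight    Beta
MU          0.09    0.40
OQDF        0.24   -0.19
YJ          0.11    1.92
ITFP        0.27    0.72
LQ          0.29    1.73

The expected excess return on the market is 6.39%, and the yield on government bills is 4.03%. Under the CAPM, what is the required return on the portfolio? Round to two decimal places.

9.77%

β_P = Σ w_i β_i = 0.09×0.40 + 0.24×-0.19 + 0.11×1.92 + 0.27×0.72 + 0.29×1.73 = 0.8977
E(R_P) = R_f + β_P × MRP = 4.03% + 0.8977 × 6.39% = 9.77%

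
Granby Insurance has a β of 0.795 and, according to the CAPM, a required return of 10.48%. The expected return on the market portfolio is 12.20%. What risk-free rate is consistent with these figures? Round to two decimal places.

E(R) = R_f + β(E(R_m) − R_f) = R_f(1 − β) + β·E(R_m)
10.48% = R_f × (1 − 0.795) + 0.795 × 12.20%
10.48% = R_f × 0.205 + 9.69900%
R_f = (10.48% − 9.69900%) / 0.205 = 3.81%

3.81%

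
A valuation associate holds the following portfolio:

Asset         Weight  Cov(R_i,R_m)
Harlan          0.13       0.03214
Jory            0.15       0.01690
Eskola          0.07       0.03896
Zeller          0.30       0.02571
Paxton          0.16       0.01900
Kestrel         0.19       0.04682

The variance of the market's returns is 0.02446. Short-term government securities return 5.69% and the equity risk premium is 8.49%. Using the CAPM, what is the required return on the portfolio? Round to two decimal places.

β_Harlan = 0.03214 / 0.02446 = 1.3140
β_Jory = 0.01690 / 0.02446 = 0.6909
β_Eskola = 0.03896 / 0.02446 = 1.5928
β_Zeller = 0.02571 / 0.02446 = 1.0511
β_Paxton = 0.01900 / 0.02446 = 0.7768
β_Kestrel = 0.04682 / 0.02446 = 1.9141
β_P = Σ w_i β_i = 0.13×1.3140 + 0.15×0.6909 + 0.07×1.5928 + 0.30×1.0511 + 0.16×0.7768 + 0.19×1.9141 = 1.1892
E(R_P) = R_f + β_P × MRP = 5.69% + 1.1892 × 8.49% = 15.79%

15.79%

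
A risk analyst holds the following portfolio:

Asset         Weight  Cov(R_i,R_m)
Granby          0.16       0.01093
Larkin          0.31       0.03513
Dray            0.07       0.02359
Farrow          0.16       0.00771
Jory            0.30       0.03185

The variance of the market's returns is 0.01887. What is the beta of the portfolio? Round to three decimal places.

β_Granby = 0.01093 / 0.01887 = 0.5792
β_Larkin = 0.03513 / 0.01887 = 1.8617
β_Dray = 0.02359 / 0.01887 = 1.2501
β_Farrow = 0.00771 / 0.01887 = 0.4086
β_Jory = 0.03185 / 0.01887 = 1.6879
β_P = Σ w_i β_i = 0.16×0.5792 + 0.31×1.8617 + 0.07×1.2501 + 0.16×0.4086 + 0.30×1.6879 = 1.3291

1.329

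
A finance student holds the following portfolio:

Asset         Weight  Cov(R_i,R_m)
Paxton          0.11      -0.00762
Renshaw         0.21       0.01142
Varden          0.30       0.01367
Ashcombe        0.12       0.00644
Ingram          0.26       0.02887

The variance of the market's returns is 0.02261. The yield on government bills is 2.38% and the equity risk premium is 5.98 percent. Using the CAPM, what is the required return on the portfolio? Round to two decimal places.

6.07%

β_Paxton = -0.00762 / 0.02261 = -0.3370
β_Renshaw = 0.01142 / 0.02261 = 0.5051
β_Varden = 0.01367 / 0.02261 = 0.6046
β_Ashcombe = 0.00644 / 0.02261 = 0.2848
β_Ingram = 0.02887 / 0.02261 = 1.2769
β_P = Σ w_i β_i = 0.11×-0.3370 + 0.21×0.5051 + 0.30×0.6046 + 0.12×0.2848 + 0.26×1.2769 = 0.6166
E(R_P) = R_f + β_P × MRP = 2.38% + 0.6166 × 5.98% = 6.07%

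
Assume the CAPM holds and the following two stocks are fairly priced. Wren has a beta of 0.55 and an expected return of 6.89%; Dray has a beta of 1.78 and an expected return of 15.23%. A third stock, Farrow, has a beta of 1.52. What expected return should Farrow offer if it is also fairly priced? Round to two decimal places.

MRP (SML slope) = (15.23% − 6.89%) / (1.78 − 0.55) = 8.34% / 1.23 = 6.7805%
R_f (intercept) = 6.89% − 0.55 × 6.7805% = 3.1607%
E(R_Farrow) = R_f + β × MRP = 3.1607% + 1.52 × 6.7805% = 13.47%

13.47%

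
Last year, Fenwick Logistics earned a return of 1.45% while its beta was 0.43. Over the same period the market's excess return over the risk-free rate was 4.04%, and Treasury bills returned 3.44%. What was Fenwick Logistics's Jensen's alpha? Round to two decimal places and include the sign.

CAPM benchmark = R_f + β(R_m − R_f) = 3.44% + 0.43 × 4.04% = 5.1772%
α = actual − benchmark = 1.45% − 5.1772% = -3.73%

-3.73%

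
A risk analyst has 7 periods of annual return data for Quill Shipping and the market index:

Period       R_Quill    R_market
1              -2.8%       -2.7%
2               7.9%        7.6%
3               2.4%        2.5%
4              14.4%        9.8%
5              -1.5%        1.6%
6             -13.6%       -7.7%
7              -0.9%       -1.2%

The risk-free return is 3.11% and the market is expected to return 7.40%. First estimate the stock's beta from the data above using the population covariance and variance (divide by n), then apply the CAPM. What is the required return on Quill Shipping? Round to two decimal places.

9.24%

Mean R_i = (-2.8 + 7.9 + 2.4 + 14.4 − 1.5 − 13.6 − 0.9) / 7 = 0.8429%
Mean R_m = (-2.7 + 7.6 + 2.5 + 9.8 + 1.6 − 7.7 − 1.2) / 7 = 1.4143%
Σ(R_i − R̄_i)(R_m − R̄_m) = 309.7757  ⇒  Cov = 309.7757 / 7 = 44.2537
Σ(R_m − R̄_m)² = 216.6286  ⇒  Var(R_m) = 216.6286 / 7 = 30.9469
β = Cov / Var(R_m) = 44.2537 / 30.9469 = 1.4300
MRP = 7.40% − 3.11% = 4.29%
E(R) = R_f + β × MRP = 3.11% + 1.4300 × 4.29% = 9.24%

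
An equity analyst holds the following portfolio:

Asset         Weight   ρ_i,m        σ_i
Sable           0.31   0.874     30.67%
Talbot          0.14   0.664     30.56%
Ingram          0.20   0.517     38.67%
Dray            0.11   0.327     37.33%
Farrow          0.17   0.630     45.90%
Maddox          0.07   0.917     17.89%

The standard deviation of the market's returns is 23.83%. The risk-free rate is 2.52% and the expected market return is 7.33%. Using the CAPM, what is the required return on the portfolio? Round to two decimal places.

7.07%

β_Sable = 0.874 × 30.67% / 23.83% = 1.1249
β_Talbot = 0.664 × 30.56% / 23.83% = 0.8515
β_Ingram = 0.517 × 38.67% / 23.83% = 0.8390
β_Dray = 0.327 × 37.33% / 23.83% = 0.5122
β_Farrow = 0.630 × 45.90% / 23.83% = 1.2135
β_Maddox = 0.917 × 17.89% / 23.83% = 0.6884
β_P = Σ w_i β_i = 0.31×1.1249 + 0.14×0.8515 + 0.20×0.8390 + 0.11×0.5122 + 0.17×1.2135 + 0.07×0.6884 = 0.9466
MRP = 7.33% − 2.52% = 4.81%
E(R_P) = R_f + β_P × MRP = 2.52% + 0.9466 × 4.81% = 7.07%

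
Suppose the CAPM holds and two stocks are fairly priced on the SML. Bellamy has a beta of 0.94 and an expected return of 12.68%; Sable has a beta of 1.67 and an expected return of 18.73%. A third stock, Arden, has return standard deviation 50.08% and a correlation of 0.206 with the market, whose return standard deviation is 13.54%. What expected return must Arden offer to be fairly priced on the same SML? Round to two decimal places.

MRP = (18.73% − 12.68%) / (1.67 − 0.94) = 8.2877%
R_f = 12.68% − 0.94 × 8.2877% = 4.8896%
β_Arden = ρ·σ_i/σ_m = 0.206 × 50.08 / 13.54 = 0.7619
E(R_Arden) = R_f + β × MRP = 4.8896% + 0.7619 × 8.2877% = 11.20%

11.20%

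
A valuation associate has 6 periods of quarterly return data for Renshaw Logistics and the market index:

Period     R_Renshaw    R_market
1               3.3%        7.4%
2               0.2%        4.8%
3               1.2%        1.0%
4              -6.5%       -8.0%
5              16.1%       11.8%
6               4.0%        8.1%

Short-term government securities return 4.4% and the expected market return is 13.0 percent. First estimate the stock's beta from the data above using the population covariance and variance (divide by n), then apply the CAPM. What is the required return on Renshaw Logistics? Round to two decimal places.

Mean R_i = (3.3 + 0.2 + 1.2 − 6.5 + 16.1 + 4.0) / 6 = 3.0500%
Mean R_m = (7.4 + 4.8 + 1.0 − 8.0 + 11.8 + 8.1) / 6 = 4.1833%
Σ(R_i − R̄_i)(R_m − R̄_m) = 224.4050  ⇒  Cov = 224.4050 / 6 = 37.4008
Σ(R_m − R̄_m)² = 242.6483  ⇒  Var(R_m) = 242.6483 / 6 = 40.4414
β = Cov / Var(R_m) = 37.4008 / 40.4414 = 0.9248
MRP = 13.0% − 4.4% = 8.60%
E(R) = R_f + β × MRP = 4.4% + 0.9248 × 8.6% = 12.35%

12.35%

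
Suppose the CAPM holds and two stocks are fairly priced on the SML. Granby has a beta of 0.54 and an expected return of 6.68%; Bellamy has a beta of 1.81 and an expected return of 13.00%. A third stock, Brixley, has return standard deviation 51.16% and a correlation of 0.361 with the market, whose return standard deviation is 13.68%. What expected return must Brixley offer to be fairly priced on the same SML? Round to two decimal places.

MRP = (13.00% − 6.68%) / (1.81 − 0.54) = 4.9764%
R_f = 6.68% − 0.54 × 4.9764% = 3.9927%
β_Brixley = ρ·σ_i/σ_m = 0.361 × 51.16 / 13.68 = 1.3501
E(R_Brixley) = R_f + β × MRP = 3.9927% + 1.3501 × 4.9764% = 10.71%

10.71%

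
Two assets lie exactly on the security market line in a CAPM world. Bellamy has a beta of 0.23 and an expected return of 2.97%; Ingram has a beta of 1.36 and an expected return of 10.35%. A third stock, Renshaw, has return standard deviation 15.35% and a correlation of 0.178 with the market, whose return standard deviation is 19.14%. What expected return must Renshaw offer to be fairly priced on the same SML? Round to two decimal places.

MRP = (10.35% − 2.97%) / (1.36 − 0.23) = 6.5310%
R_f = 2.97% − 0.23 × 6.5310% = 1.4679%
β_Renshaw = ρ·σ_i/σ_m = 0.178 × 15.35 / 19.14 = 0.1428
E(R_Renshaw) = R_f + β × MRP = 1.4679% + 0.1428 × 6.5310% = 2.40%

2.40%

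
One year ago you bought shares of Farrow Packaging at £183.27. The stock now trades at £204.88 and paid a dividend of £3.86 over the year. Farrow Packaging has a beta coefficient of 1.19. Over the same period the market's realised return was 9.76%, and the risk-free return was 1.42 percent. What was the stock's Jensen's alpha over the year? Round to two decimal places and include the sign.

Realised HPR = (P1 + D1 − P0) / P0 = (204.88 + 3.86 − 183.27) / 183.27 = 25.47 / 183.27 = 13.8975%
MRP = 9.76% − 1.42% = 8.34%
CAPM required = R_f + β·MRP = 1.42% + 1.19 × 8.34% = 11.3446%
α = realised − required = 13.8975% − 11.3446% = +2.55%

+2.55%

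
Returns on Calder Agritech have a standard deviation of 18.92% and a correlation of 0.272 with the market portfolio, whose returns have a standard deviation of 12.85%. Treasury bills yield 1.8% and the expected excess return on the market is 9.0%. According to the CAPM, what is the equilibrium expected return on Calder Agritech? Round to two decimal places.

5.40%

β = ρ × σ_i / σ_m = 0.272 × 18.92% / 12.85% = 0.4005
E(R) = 1.8% + 0.4005 × 9.0% = 5.40%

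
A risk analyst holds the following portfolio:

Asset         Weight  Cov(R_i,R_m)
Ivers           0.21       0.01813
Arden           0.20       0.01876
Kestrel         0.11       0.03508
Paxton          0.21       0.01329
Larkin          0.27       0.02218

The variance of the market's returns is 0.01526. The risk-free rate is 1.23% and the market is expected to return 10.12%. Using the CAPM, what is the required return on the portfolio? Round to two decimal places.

13.00%

β_Ivers = 0.01813 / 0.01526 = 1.1881
β_Arden = 0.01876 / 0.01526 = 1.2294
β_Kestrel = 0.03508 / 0.01526 = 2.2988
β_Paxton = 0.01329 / 0.01526 = 0.8709
β_Larkin = 0.02218 / 0.01526 = 1.4535
β_P = Σ w_i β_i = 0.21×1.1881 + 0.20×1.2294 + 0.11×2.2988 + 0.21×0.8709 + 0.27×1.4535 = 1.3236
MRP = 10.12% − 1.23% = 8.89%
E(R_P) = R_f + β_P × MRP = 1.23% + 1.3236 × 8.89% = 13.00%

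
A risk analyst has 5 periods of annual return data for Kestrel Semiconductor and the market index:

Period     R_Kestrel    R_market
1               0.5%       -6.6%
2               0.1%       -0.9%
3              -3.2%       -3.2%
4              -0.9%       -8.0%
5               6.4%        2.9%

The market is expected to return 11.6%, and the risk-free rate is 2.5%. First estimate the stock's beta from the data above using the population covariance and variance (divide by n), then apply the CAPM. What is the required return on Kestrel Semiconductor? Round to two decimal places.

Mean R_i = (0.5 + 0.1 − 3.2 − 0.9 + 6.4) / 5 = 0.5800%
Mean R_m = (-6.6 − 0.9 − 3.2 − 8.0 + 2.9) / 5 = -3.1600%
Σ(R_i − R̄_i)(R_m − R̄_m) = 41.7740  ⇒  Cov = 41.7740 / 5 = 8.3548
Σ(R_m − R̄_m)² = 77.0920  ⇒  Var(R_m) = 77.0920 / 5 = 15.4184
β = Cov / Var(R_m) = 8.3548 / 15.4184 = 0.5419
MRP = 11.6% − 2.5% = 9.10%
E(R) = R_f + β × MRP = 2.5% + 0.5419 × 9.1% = 7.43%

7.43%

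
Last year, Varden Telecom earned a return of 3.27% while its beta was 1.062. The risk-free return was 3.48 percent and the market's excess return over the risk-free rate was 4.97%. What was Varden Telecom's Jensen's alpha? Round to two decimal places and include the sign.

CAPM benchmark = R_f + β(R_m − R_f) = 3.48% + 1.062 × 4.97% = 8.75814%
α = actual − benchmark = 3.27% − 8.75814% = -5.49%

-5.49%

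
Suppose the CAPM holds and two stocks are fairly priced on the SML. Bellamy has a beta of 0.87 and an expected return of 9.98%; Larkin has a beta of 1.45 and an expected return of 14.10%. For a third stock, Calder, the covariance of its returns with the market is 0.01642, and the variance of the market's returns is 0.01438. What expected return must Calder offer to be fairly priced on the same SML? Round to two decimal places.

11.91%

MRP = (14.10% − 9.98%) / (1.45 − 0.87) = 7.1034%
R_f = 9.98% − 0.87 × 7.1034% = 3.8000%
β_Calder = Cov / Var(R_m) = 0.01642 / 0.01438 = 1.1419
E(R_Calder) = R_f + β × MRP = 3.8000% + 1.1419 × 7.1034% = 11.91%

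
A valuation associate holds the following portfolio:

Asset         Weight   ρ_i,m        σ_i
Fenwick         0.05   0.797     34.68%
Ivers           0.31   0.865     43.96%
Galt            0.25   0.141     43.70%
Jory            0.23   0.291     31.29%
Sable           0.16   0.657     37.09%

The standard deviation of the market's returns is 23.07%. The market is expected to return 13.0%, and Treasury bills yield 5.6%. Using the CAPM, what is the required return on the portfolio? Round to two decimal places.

12.24%

β_Fenwick = 0.797 × 34.68% / 23.07% = 1.1981
β_Ivers = 0.865 × 43.96% / 23.07% = 1.6483
β_Galt = 0.141 × 43.70% / 23.07% = 0.2671
β_Jory = 0.291 × 31.29% / 23.07% = 0.3947
β_Sable = 0.657 × 37.09% / 23.07% = 1.0563
β_P = Σ w_i β_i = 0.05×1.1981 + 0.31×1.6483 + 0.25×0.2671 + 0.23×0.3947 + 0.16×1.0563 = 0.8974
MRP = 13.0% − 5.6% = 7.40%
E(R_P) = R_f + β_P × MRP = 5.6% + 0.8974 × 7.4% = 12.24%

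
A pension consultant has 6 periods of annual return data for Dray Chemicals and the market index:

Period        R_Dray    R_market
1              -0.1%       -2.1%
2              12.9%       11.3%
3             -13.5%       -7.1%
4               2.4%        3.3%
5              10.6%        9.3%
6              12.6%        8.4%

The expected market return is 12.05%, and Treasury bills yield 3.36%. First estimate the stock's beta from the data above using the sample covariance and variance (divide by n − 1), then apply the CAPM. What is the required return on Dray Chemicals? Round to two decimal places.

15.27%

Mean R_i = (-0.1 + 12.9 − 13.5 + 2.4 + 10.6 + 12.6) / 6 = 4.1500%
Mean R_m = (-2.1 + 11.3 − 7.1 + 3.3 + 9.3 + 8.4) / 6 = 3.8500%
Σ(R_i − R̄_i)(R_m − R̄_m) = 358.3050  ⇒  Cov = 358.3050 / 5 = 71.6610
Σ(R_m − R̄_m)² = 261.5150  ⇒  Var(R_m) = 261.5150 / 5 = 52.3030
β = Cov / Var(R_m) = 71.6610 / 52.3030 = 1.3701
MRP = 12.05% − 3.36% = 8.69%
E(R) = R_f + β × MRP = 3.36% + 1.3701 × 8.69% = 15.27%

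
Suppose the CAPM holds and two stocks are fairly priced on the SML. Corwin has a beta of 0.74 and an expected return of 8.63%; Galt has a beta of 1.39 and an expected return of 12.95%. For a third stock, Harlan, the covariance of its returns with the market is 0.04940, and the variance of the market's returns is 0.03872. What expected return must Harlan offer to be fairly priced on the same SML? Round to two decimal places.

MRP = (12.95% − 8.63%) / (1.39 − 0.74) = 6.6462%
R_f = 8.63% − 0.74 × 6.6462% = 3.7118%
β_Harlan = Cov / Var(R_m) = 0.04940 / 0.03872 = 1.2758
E(R_Harlan) = R_f + β × MRP = 3.7118% + 1.2758 × 6.6462% = 12.19%

12.19%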